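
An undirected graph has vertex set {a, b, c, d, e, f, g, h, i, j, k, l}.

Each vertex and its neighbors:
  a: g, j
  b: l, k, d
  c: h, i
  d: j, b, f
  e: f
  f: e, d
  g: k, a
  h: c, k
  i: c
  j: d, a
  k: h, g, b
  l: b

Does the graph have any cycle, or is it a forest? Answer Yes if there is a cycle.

Yes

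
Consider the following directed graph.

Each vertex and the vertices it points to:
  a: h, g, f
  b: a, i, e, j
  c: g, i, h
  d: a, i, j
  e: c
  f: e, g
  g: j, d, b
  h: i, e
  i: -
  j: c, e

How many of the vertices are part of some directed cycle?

A vertex is on a directed cycle iff it belongs to a strongly connected component of size ≥ 2 (or has a self-loop).
The vertices on cycles are {a, b, c, d, e, f, g, h, j} — 9 in total.

9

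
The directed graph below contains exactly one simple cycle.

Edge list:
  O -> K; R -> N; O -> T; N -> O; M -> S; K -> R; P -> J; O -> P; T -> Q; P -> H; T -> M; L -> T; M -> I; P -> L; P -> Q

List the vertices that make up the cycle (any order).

K, N, O, R

DFS with gray/black marking from N:
N gray
  O gray
    P gray
      L gray
        T gray
          M gray
            I gray
            I black
            S gray
            S black
          M black
          Q gray
          Q black
        T black
      L black
      J gray
      J black
      P→Q: Q black — skip
      H gray
      H black
    P black
    O→T: T black — skip
    K gray
      R gray
        R→N: N is gray → back edge
Back edge closes the cycle N → O → K → R → N; its vertices are {K, N, O, R}.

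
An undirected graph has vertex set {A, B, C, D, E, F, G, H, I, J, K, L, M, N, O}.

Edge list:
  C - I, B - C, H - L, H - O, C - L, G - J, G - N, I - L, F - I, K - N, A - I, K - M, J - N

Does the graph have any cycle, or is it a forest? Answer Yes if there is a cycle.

DFS, tracking each vertex's parent; an edge to a visited non-parent vertex closes a cycle.
Start from L:
visit L (parent –)
  visit I (parent L)
    visit F (parent I)
      F–I: parent, skip
    visit C (parent I)
      C–L: L visited and ≠ parent → cycle
Cycle: L – I – C – L.

Yes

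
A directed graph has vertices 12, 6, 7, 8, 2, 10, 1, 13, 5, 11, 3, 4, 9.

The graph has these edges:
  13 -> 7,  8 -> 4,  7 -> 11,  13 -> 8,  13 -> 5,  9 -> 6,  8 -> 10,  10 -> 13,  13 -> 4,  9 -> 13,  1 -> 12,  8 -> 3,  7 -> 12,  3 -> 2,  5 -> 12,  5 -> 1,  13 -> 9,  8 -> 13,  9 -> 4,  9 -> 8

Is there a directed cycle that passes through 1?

No

1 lies on a cycle iff there is a path from 1 back to itself.
Exploring from 1, it never reaches itself; equivalently, its strongly connected component is a singleton.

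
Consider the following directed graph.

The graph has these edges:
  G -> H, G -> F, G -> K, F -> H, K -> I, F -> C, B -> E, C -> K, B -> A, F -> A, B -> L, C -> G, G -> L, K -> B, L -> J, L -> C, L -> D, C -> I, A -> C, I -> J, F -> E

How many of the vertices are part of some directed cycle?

A vertex is on a directed cycle iff it belongs to a strongly connected component of size ≥ 2 (or has a self-loop).
The vertices on cycles are {A, B, C, F, G, K, L} — 7 in total.

7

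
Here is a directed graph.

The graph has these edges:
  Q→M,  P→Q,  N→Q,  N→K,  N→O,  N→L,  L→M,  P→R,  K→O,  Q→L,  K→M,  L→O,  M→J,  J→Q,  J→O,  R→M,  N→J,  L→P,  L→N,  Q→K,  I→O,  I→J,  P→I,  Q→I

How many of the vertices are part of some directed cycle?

A vertex is on a directed cycle iff it belongs to a strongly connected component of size ≥ 2 (or has a self-loop).
The vertices on cycles are {I, J, K, L, M, N, P, Q, R} — 9 in total.

9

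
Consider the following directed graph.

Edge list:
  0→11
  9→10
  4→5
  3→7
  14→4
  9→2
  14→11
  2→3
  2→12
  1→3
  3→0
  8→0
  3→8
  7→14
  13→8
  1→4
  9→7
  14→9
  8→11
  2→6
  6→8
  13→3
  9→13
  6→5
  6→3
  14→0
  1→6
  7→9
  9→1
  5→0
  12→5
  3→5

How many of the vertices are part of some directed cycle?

8

A vertex is on a directed cycle iff it belongs to a strongly connected component of size ≥ 2 (or has a self-loop).
The vertices on cycles are {1, 2, 3, 6, 7, 9, 13, 14} — 8 in total.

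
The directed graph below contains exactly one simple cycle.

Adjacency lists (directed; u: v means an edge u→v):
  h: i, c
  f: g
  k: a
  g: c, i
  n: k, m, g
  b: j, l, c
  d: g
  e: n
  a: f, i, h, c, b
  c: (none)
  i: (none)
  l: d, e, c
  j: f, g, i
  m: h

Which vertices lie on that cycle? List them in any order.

DFS with gray/black marking from l:
l gray
  d gray
    g gray
      c gray
      c black
      i gray
      i black
    g black
  d black
  e gray
    n gray
      k gray
        a gray
          f gray
            f→g: g black — skip
          f black
          a→i: i black — skip
          h gray
            h→i: i black — skip
            h→c: c black — skip
          h black
          a→c: c black — skip
          b gray
            j gray
              j→f: f black — skip
              j→g: g black — skip
              j→i: i black — skip
            j black
            b→l: l is gray → back edge
Back edge closes the cycle l → e → n → k → a → b → l; its vertices are {a, b, e, k, l, n}.

a, b, e, k, l, n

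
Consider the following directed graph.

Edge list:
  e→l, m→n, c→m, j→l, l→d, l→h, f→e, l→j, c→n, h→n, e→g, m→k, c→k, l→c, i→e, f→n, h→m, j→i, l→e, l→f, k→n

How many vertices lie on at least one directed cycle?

A vertex is on a directed cycle iff it belongs to a strongly connected component of size ≥ 2 (or has a self-loop).
The vertices on cycles are {e, f, i, j, l} — 5 in total.

5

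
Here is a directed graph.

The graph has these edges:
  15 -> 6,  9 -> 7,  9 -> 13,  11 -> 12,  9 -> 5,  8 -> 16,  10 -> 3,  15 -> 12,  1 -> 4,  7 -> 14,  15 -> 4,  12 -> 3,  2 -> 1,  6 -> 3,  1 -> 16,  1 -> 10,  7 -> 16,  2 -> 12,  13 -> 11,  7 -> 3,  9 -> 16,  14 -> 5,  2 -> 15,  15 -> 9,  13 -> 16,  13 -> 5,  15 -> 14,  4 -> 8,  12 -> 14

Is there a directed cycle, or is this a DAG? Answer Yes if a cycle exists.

DFS with white/gray/black marking, starting from 10:
10 gray
  3 gray
  3 black
10 black
1 gray
  4 gray
    8 gray
      16 gray
      16 black
    8 black
  4 black
  1→16: 16 black — skip
  1→10: 10 black — skip
1 black
2 gray
  2→1: 1 black — skip
  12 gray
    14 gray
      5 gray
      5 black
    14 black
    12→3: 3 black — skip
  12 black
  15 gray
    15→12: 12 black — skip
    9 gray
      13 gray
        13→16: 16 black — skip
        13→5: 5 black — skip
        11 gray
          11→12: 12 black — skip
        11 black
      13 black
      7 gray
        7→14: 14 black — skip
        7→16: 16 black — skip
        7→3: 3 black — skip
      7 black
      9→5: 5 black — skip
      9→16: 16 black — skip
    9 black
    15→4: 4 black — skip
    6 gray
      6→3: 3 black — skip
    6 black
    15→14: 14 black — skip
  15 black
2 black
Every edge goes to a white or black vertex — no back edge, so the graph is acyclic.

No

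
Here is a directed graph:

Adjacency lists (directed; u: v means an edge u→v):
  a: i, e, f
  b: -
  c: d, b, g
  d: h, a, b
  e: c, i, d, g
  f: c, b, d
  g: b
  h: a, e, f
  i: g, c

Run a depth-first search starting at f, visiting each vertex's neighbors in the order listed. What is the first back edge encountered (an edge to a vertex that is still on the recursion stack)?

DFS from f (visiting each vertex's neighbors in the order listed); mark gray on enter, black on exit:
f gray
  c gray
    d gray
      h gray
        a gray
          i gray
            g gray
              b gray
              b black
            g black
            i→c: c is gray → back edge
First back edge: i → c.

i→c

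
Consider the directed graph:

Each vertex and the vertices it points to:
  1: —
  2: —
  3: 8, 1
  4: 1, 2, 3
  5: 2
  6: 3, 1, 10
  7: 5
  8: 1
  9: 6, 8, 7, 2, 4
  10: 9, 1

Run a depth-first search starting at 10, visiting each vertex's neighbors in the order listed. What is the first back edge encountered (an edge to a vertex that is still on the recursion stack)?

6→10

DFS from 10 (visiting each vertex's neighbors in the order listed); mark gray on enter, black on exit:
10 gray
  9 gray
    6 gray
      3 gray
        8 gray
          1 gray
          1 black
        8 black
        3→1: 1 black — skip
      3 black
      6→1: 1 black — skip
      6→10: 10 is gray → back edge
First back edge: 6 → 10.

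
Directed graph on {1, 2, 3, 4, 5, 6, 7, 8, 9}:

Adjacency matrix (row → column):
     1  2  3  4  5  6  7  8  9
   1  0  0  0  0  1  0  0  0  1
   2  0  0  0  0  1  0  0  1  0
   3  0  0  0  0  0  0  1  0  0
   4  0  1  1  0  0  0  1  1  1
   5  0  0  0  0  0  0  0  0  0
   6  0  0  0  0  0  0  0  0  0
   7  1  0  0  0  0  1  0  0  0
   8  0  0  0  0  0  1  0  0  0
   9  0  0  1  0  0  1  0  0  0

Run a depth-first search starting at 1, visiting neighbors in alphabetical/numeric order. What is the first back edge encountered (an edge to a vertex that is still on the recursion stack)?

7→1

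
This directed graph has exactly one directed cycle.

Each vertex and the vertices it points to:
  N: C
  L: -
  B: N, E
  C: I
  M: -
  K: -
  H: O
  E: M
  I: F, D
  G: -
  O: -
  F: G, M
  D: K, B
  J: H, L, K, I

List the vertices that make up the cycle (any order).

DFS with gray/black marking from I:
I gray
  F gray
    G gray
    G black
    M gray
    M black
  F black
  D gray
    K gray
    K black
    B gray
      N gray
        C gray
          C→I: I is gray → back edge
Back edge closes the cycle I → D → B → N → C → I; its vertices are {B, C, D, I, N}.

B, C, D, I, N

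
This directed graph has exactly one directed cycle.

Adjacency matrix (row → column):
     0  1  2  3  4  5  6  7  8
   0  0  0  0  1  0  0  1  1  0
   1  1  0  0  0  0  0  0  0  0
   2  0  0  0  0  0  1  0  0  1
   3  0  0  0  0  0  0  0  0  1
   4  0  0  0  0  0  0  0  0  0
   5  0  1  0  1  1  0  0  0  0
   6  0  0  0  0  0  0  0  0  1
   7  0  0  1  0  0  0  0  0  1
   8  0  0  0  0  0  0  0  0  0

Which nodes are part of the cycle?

DFS with gray/black marking from 5:
5 gray
  3 gray
    8 gray
    8 black
  3 black
  4 gray
  4 black
  1 gray
    0 gray
      7 gray
        2 gray
          2→8: 8 black — skip
          2→5: 5 is gray → back edge
Back edge closes the cycle 5 → 1 → 0 → 7 → 2 → 5; its vertices are {0, 1, 2, 5, 7}.

0, 1, 2, 5, 7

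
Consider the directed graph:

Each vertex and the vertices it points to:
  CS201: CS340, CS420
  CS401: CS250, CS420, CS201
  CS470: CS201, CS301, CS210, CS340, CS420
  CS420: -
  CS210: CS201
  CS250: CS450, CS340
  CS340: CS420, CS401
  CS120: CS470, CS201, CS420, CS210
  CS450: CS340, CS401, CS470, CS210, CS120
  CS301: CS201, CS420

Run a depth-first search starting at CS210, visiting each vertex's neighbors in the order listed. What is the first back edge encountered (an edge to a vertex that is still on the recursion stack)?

CS450→CS340

DFS from CS210 (visiting each vertex's neighbors in the order listed); mark gray on enter, black on exit:
CS210 gray
  CS201 gray
    CS340 gray
      CS420 gray
      CS420 black
      CS401 gray
        CS250 gray
          CS450 gray
            CS450→CS340: CS340 is gray → back edge
First back edge: CS450 → CS340.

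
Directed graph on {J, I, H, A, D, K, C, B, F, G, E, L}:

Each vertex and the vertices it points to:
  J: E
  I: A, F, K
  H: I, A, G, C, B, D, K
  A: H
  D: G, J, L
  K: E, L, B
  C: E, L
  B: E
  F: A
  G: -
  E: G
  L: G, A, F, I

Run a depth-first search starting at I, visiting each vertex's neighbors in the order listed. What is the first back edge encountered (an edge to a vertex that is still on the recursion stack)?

DFS from I (visiting each vertex's neighbors in the order listed); mark gray on enter, black on exit:
I gray
  A gray
    H gray
      H→I: I is gray → back edge
First back edge: H → I.

H→I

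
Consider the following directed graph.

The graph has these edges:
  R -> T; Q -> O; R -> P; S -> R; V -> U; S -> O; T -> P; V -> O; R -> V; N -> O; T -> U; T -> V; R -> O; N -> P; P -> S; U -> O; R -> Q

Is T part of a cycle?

Yes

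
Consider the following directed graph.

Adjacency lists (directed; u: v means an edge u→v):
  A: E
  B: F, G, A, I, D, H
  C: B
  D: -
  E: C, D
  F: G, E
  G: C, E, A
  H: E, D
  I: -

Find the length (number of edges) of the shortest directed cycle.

3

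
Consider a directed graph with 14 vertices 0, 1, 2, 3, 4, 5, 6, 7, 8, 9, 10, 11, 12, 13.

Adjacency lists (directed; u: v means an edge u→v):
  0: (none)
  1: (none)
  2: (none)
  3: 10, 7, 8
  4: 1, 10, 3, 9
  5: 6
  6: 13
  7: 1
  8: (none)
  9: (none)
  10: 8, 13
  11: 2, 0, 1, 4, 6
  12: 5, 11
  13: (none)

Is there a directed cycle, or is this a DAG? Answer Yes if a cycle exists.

DFS with white/gray/black marking, starting from 5:
5 gray
  6 gray
    13 gray
    13 black
  6 black
5 black
0 gray
0 black
1 gray
1 black
2 gray
2 black
3 gray
  10 gray
    8 gray
    8 black
    10→13: 13 black — skip
  10 black
  7 gray
    7→1: 1 black — skip
  7 black
  3→8: 8 black — skip
3 black
4 gray
  4→1: 1 black — skip
  4→10: 10 black — skip
  4→3: 3 black — skip
  9 gray
  9 black
4 black
11 gray
  11→2: 2 black — skip
  11→0: 0 black — skip
  11→1: 1 black — skip
  11→4: 4 black — skip
  11→6: 6 black — skip
11 black
12 gray
  12→5: 5 black — skip
  12→11: 11 black — skip
12 black
Every edge goes to a white or black vertex — no back edge, so the graph is acyclic.

No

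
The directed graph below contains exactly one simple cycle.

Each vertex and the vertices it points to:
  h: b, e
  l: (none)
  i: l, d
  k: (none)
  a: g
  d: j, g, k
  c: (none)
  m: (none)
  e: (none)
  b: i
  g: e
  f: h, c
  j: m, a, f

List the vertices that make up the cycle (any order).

DFS with gray/black marking from i:
i gray
  l gray
  l black
  d gray
    j gray
      m gray
      m black
      a gray
        g gray
          e gray
          e black
        g black
      a black
      f gray
        h gray
          b gray
            b→i: i is gray → back edge
Back edge closes the cycle i → d → j → f → h → b → i; its vertices are {b, d, f, h, i, j}.

b, d, f, h, i, j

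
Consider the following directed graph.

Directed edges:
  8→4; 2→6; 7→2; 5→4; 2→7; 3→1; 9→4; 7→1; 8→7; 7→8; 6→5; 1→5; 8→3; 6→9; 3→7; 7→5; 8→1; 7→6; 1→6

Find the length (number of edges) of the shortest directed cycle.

For each vertex v, BFS finds the shortest path from v back to v.
The shortest such closed walk is 7 → 2 → 7, length 2.

2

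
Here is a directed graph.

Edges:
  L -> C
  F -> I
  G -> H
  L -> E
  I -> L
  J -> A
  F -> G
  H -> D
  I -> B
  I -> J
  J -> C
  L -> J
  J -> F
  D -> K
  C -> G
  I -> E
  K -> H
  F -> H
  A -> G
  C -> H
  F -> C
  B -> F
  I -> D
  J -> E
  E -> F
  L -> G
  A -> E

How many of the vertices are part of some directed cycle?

10

A vertex is on a directed cycle iff it belongs to a strongly connected component of size ≥ 2 (or has a self-loop).
The vertices on cycles are {A, B, D, E, F, H, I, J, K, L} — 10 in total.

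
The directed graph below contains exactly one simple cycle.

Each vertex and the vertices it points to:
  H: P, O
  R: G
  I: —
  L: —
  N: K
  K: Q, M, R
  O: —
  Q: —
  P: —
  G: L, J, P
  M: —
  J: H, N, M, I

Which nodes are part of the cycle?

G, J, K, N, R

DFS with gray/black marking from G:
G gray
  L gray
  L black
  J gray
    H gray
      P gray
      P black
      O gray
      O black
    H black
    N gray
      K gray
        Q gray
        Q black
        M gray
        M black
        R gray
          R→G: G is gray → back edge
Back edge closes the cycle G → J → N → K → R → G; its vertices are {G, J, K, N, R}.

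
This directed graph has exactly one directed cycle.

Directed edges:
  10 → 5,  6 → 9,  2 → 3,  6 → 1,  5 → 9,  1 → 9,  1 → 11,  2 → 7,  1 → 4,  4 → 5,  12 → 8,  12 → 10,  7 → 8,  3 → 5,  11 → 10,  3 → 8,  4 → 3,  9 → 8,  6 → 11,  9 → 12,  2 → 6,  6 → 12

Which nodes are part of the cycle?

5, 9, 10, 12

DFS with gray/black marking from 12:
12 gray
  8 gray
  8 black
  10 gray
    5 gray
      9 gray
        9→8: 8 black — skip
        9→12: 12 is gray → back edge
Back edge closes the cycle 12 → 10 → 5 → 9 → 12; its vertices are {5, 9, 10, 12}.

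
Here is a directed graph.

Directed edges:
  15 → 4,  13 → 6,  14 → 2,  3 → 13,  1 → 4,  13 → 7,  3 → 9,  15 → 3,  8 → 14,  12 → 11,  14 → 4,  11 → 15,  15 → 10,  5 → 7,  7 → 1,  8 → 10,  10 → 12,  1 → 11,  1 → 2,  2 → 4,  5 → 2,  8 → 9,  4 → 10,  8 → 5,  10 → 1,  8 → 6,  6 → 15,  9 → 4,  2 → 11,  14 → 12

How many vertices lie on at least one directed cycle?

A vertex is on a directed cycle iff it belongs to a strongly connected component of size ≥ 2 (or has a self-loop).
The vertices on cycles are {1, 2, 3, 4, 6, 7, 9, 10, 11, 12, 13, 15} — 12 in total.

12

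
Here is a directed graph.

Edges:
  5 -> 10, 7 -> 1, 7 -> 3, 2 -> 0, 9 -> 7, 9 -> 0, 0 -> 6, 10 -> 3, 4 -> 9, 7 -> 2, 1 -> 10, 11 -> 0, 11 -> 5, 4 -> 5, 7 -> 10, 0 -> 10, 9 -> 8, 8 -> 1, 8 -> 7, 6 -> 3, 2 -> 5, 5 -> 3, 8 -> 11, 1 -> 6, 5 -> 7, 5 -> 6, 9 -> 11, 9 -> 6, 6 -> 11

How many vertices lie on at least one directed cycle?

A vertex is on a directed cycle iff it belongs to a strongly connected component of size ≥ 2 (or has a self-loop).
The vertices on cycles are {0, 1, 2, 5, 6, 7, 11} — 7 in total.

7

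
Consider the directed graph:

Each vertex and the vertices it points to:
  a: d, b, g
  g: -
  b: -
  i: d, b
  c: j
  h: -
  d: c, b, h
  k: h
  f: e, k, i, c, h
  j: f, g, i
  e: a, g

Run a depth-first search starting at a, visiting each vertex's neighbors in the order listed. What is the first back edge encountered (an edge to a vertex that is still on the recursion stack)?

e→a

DFS from a (visiting each vertex's neighbors in the order listed); mark gray on enter, black on exit:
a gray
  d gray
    c gray
      j gray
        f gray
          e gray
            e→a: a is gray → back edge
First back edge: e → a.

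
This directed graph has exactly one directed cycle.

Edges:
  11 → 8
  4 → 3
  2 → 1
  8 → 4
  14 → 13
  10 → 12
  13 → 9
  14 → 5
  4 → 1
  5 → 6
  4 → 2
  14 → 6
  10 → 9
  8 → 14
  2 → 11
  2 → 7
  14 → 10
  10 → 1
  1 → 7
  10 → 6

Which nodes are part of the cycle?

2, 4, 8, 11

DFS with gray/black marking from 8:
8 gray
  14 gray
    5 gray
      6 gray
      6 black
    5 black
    10 gray
      10→6: 6 black — skip
      9 gray
      9 black
      1 gray
        7 gray
        7 black
      1 black
      12 gray
      12 black
    10 black
    13 gray
      13→9: 9 black — skip
    13 black
    14→6: 6 black — skip
  14 black
  4 gray
    2 gray
      2→1: 1 black — skip
      2→7: 7 black — skip
      11 gray
        11→8: 8 is gray → back edge
Back edge closes the cycle 8 → 4 → 2 → 11 → 8; its vertices are {2, 4, 8, 11}.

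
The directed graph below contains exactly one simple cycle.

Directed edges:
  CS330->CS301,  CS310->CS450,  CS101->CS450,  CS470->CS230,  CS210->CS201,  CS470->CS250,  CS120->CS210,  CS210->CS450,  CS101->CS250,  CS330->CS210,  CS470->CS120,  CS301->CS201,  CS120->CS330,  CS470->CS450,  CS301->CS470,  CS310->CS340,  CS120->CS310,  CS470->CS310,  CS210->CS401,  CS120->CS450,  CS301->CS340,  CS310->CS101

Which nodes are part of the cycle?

CS120, CS301, CS330, CS470

DFS with gray/black marking from CS330:
CS330 gray
  CS210 gray
    CS201 gray
    CS201 black
    CS401 gray
    CS401 black
    CS450 gray
    CS450 black
  CS210 black
  CS301 gray
    CS301→CS201: CS201 black — skip
    CS470 gray
      CS120 gray
        CS120→CS210: CS210 black — skip
        CS310 gray
          CS101 gray
            CS250 gray
            CS250 black
            CS101→CS450: CS450 black — skip
          CS101 black
          CS340 gray
          CS340 black
          CS310→CS450: CS450 black — skip
        CS310 black
        CS120→CS330: CS330 is gray → back edge
Back edge closes the cycle CS330 → CS301 → CS470 → CS120 → CS330; its vertices are {CS120, CS301, CS330, CS470}.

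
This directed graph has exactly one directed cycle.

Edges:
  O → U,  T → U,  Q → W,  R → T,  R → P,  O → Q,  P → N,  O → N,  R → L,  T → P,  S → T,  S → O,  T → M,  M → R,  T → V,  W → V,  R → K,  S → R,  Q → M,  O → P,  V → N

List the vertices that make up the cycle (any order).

M, R, T

DFS with gray/black marking from R:
R gray
  K gray
  K black
  P gray
    N gray
    N black
  P black
  T gray
    U gray
    U black
    V gray
      V→N: N black — skip
    V black
    M gray
      M→R: R is gray → back edge
Back edge closes the cycle R → T → M → R; its vertices are {M, R, T}.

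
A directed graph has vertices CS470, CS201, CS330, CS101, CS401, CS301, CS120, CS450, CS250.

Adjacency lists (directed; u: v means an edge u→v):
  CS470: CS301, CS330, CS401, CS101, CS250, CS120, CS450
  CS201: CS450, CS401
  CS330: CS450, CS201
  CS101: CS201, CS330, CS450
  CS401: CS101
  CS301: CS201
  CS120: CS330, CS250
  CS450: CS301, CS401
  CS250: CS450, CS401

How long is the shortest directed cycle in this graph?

For each vertex v, BFS finds the shortest path from v back to v.
The shortest such closed walk is CS101 → CS450 → CS401 → CS101, length 3.

3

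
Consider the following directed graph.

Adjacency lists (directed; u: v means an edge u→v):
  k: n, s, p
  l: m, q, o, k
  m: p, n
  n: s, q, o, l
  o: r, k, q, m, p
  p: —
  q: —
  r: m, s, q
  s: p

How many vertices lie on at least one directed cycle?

A vertex is on a directed cycle iff it belongs to a strongly connected component of size ≥ 2 (or has a self-loop).
The vertices on cycles are {k, l, m, n, o, r} — 6 in total.

6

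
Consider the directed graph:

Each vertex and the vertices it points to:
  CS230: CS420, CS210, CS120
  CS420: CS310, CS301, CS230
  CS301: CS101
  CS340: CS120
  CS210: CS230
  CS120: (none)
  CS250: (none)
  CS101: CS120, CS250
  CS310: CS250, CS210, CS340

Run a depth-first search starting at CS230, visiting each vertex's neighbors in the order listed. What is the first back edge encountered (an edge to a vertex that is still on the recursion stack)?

CS210->CS230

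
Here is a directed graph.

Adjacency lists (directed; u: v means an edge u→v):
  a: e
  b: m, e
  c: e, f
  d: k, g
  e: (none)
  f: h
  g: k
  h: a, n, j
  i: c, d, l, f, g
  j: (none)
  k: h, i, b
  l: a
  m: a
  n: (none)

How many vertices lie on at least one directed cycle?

A vertex is on a directed cycle iff it belongs to a strongly connected component of size ≥ 2 (or has a self-loop).
The vertices on cycles are {d, g, i, k} — 4 in total.

4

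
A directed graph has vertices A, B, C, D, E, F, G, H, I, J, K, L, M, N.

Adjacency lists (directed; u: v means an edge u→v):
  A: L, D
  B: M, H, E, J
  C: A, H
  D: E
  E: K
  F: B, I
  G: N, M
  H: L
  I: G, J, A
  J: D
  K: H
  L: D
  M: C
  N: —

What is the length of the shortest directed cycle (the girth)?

For each vertex v, BFS finds the shortest path from v back to v.
The shortest such closed walk is E → K → H → L → D → E, length 5.

5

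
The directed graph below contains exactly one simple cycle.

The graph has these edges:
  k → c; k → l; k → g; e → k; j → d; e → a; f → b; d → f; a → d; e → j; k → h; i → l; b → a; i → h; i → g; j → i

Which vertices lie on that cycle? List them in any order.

a, b, d, f

DFS with gray/black marking from d:
d gray
  f gray
    b gray
      a gray
        a→d: d is gray → back edge
Back edge closes the cycle d → f → b → a → d; its vertices are {a, b, d, f}.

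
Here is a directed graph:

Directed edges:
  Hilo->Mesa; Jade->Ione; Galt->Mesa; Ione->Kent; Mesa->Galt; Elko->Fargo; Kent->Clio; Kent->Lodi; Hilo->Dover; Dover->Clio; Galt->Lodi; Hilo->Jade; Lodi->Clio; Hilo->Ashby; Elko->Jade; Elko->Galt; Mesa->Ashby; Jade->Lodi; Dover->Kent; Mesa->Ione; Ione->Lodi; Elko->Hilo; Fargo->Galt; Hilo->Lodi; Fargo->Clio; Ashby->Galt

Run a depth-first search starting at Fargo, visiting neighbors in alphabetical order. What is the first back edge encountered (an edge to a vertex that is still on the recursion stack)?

Ashby→Galt

DFS from Fargo (visiting neighbors in alphabetical order); mark gray on enter, black on exit:
Fargo gray
  Clio gray
  Clio black
  Galt gray
    Lodi gray
      Lodi→Clio: Clio black — skip
    Lodi black
    Mesa gray
      Ashby gray
        Ashby→Galt: Galt is gray → back edge
First back edge: Ashby → Galt.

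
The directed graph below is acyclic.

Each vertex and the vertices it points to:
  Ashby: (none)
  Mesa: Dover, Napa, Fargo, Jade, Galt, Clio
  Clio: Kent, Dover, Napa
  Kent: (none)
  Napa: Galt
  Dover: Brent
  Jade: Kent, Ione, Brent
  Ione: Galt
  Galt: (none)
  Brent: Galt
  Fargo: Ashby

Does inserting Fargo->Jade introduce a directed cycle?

No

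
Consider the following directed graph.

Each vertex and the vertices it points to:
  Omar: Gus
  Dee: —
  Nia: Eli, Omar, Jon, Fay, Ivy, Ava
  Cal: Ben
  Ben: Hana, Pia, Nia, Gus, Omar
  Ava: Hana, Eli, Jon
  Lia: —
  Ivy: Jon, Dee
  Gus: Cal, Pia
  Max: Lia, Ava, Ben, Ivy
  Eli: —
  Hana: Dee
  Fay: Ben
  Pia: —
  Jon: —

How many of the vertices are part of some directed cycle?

6

A vertex is on a directed cycle iff it belongs to a strongly connected component of size ≥ 2 (or has a self-loop).
The vertices on cycles are {Ben, Cal, Fay, Gus, Nia, Omar} — 6 in total.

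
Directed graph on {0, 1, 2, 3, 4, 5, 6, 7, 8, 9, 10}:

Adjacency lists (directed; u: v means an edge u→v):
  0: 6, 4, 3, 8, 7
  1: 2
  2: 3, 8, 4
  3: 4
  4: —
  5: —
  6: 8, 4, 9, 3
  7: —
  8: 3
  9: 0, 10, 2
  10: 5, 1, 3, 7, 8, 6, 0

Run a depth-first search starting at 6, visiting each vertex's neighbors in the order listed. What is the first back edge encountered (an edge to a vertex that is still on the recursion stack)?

0->6

DFS from 6 (visiting each vertex's neighbors in the order listed); mark gray on enter, black on exit:
6 gray
  8 gray
    3 gray
      4 gray
      4 black
    3 black
  8 black
  6→4: 4 black — skip
  9 gray
    0 gray
      0→6: 6 is gray → back edge
First back edge: 0 → 6.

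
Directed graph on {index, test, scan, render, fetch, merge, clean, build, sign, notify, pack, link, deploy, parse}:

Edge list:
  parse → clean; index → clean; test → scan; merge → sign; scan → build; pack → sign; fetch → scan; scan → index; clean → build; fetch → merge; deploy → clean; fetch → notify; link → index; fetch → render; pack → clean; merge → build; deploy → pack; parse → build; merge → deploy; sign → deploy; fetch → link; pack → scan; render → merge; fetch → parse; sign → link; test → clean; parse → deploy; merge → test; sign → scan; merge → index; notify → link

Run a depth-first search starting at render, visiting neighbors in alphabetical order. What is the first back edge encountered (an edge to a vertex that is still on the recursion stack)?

sign→deploy

DFS from render (visiting neighbors in alphabetical order); mark gray on enter, black on exit:
render gray
  merge gray
    build gray
    build black
    deploy gray
      clean gray
        clean→build: build black — skip
      clean black
      pack gray
        pack→clean: clean black — skip
        scan gray
          scan→build: build black — skip
          index gray
            index→clean: clean black — skip
          index black
        scan black
        sign gray
          sign→deploy: deploy is gray → back edge
First back edge: sign → deploy.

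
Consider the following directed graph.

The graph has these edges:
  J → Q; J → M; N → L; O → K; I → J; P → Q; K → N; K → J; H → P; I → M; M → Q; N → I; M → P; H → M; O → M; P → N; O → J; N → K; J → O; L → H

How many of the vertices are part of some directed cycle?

9

A vertex is on a directed cycle iff it belongs to a strongly connected component of size ≥ 2 (or has a self-loop).
The vertices on cycles are {H, I, J, K, L, M, N, O, P} — 9 in total.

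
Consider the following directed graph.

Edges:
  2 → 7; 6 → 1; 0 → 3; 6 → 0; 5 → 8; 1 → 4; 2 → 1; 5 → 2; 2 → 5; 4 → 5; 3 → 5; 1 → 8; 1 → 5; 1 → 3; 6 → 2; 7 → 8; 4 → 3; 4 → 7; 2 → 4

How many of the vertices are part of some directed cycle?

5

A vertex is on a directed cycle iff it belongs to a strongly connected component of size ≥ 2 (or has a self-loop).
The vertices on cycles are {1, 2, 3, 4, 5} — 5 in total.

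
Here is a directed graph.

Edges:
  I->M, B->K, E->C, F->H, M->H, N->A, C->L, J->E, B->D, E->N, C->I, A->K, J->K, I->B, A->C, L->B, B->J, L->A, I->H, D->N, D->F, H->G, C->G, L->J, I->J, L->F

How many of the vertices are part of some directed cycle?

9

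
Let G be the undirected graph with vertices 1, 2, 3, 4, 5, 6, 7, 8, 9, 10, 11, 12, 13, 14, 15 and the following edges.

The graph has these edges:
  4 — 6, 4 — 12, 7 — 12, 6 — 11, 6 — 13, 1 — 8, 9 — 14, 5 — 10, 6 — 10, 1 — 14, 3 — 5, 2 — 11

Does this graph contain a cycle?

No

DFS, tracking each vertex's parent; an edge to a visited non-parent vertex closes a cycle.
Start from 14:
visit 14 (parent –)
  visit 1 (parent 14)
    visit 8 (parent 1)
      8–1: parent, skip
    1–14: parent, skip
  visit 9 (parent 14)
    9–14: parent, skip
visit 2 (parent –)
  visit 11 (parent 2)
    11–2: parent, skip
    visit 6 (parent 11)
      visit 10 (parent 6)
        visit 5 (parent 10)
          visit 3 (parent 5)
            3–5: parent, skip
          5–10: parent, skip
        10–6: parent, skip
      visit 13 (parent 6)
        13–6: parent, skip
      6–11: parent, skip
      visit 4 (parent 6)
        4–6: parent, skip
        visit 12 (parent 4)
          visit 7 (parent 12)
            7–12: parent, skip
          12–4: parent, skip
visit 15 (parent –)
No non-parent visited neighbor found — the graph is a forest.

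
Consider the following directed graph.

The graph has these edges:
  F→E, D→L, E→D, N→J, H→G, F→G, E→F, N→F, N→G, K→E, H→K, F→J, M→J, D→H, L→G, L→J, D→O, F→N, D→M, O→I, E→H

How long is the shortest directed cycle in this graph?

For each vertex v, BFS finds the shortest path from v back to v.
The shortest such closed walk is E → F → E, length 2.

2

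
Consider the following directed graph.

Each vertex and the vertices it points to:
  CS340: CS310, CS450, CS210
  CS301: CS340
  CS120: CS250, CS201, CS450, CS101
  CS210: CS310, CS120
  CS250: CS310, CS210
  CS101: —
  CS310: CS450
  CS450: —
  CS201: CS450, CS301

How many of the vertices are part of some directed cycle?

A vertex is on a directed cycle iff it belongs to a strongly connected component of size ≥ 2 (or has a self-loop).
The vertices on cycles are {CS120, CS201, CS210, CS250, CS301, CS340} — 6 in total.

6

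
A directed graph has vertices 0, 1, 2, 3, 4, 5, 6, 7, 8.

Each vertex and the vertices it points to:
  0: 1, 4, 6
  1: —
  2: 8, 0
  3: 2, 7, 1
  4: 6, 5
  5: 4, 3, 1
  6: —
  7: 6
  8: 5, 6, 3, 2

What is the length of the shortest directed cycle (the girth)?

2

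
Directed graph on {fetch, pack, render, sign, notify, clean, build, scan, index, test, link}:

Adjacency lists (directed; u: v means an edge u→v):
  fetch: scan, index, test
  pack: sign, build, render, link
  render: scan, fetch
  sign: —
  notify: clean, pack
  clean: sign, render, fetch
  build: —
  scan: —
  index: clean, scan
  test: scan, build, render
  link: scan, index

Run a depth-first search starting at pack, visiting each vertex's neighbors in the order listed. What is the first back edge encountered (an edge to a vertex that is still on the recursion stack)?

clean→render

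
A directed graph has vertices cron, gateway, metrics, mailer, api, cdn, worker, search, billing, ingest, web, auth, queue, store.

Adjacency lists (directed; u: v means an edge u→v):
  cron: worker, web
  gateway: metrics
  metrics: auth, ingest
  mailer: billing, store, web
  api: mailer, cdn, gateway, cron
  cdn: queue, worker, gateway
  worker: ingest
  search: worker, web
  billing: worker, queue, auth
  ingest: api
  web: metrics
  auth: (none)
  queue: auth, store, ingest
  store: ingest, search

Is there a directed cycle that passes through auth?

No

auth lies on a cycle iff there is a path from auth back to itself.
Exploring from auth, it never reaches itself; equivalently, its strongly connected component is a singleton.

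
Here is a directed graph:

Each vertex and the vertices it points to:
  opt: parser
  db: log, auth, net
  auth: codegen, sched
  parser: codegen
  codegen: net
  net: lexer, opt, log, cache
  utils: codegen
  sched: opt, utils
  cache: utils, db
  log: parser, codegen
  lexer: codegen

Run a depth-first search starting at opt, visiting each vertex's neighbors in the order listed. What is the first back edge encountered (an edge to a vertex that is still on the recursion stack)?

DFS from opt (visiting each vertex's neighbors in the order listed); mark gray on enter, black on exit:
opt gray
  parser gray
    codegen gray
      net gray
        lexer gray
          lexer→codegen: codegen is gray → back edge
First back edge: lexer → codegen.

lexer→codegen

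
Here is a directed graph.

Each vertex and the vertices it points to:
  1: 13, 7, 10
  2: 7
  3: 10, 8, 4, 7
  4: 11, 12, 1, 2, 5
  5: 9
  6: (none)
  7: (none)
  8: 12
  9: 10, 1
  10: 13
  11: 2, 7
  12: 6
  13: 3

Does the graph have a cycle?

Yes

DFS with white/gray/black marking, starting from 11:
11 gray
  2 gray
    7 gray
    7 black
  2 black
  11→7: 7 black — skip
11 black
1 gray
  13 gray
    3 gray
      10 gray
        10→13: 13 is gray → back edge
Back edge found, so a cycle exists: 13 → 3 → 10 → 13.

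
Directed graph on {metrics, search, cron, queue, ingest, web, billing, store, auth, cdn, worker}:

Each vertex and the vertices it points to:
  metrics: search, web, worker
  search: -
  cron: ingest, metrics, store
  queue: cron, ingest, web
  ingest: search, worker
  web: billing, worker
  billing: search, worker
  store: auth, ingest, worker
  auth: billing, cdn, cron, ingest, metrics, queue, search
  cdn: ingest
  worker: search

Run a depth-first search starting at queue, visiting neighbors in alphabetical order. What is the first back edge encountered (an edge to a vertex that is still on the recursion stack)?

auth→cron

DFS from queue (visiting neighbors in alphabetical order); mark gray on enter, black on exit:
queue gray
  cron gray
    ingest gray
      search gray
      search black
      worker gray
        worker→search: search black — skip
      worker black
    ingest black
    metrics gray
      metrics→search: search black — skip
      web gray
        billing gray
          billing→search: search black — skip
          billing→worker: worker black — skip
        billing black
        web→worker: worker black — skip
      web black
      metrics→worker: worker black — skip
    metrics black
    store gray
      auth gray
        auth→billing: billing black — skip
        cdn gray
          cdn→ingest: ingest black — skip
        cdn black
        auth→cron: cron is gray → back edge
First back edge: auth → cron.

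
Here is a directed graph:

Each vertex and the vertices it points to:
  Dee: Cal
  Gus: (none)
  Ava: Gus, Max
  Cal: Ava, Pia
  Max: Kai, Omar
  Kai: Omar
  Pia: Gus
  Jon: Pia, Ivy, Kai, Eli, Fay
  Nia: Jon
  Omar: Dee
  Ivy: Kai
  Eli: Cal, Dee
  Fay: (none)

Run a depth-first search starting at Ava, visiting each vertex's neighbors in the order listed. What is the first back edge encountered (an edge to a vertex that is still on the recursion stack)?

DFS from Ava (visiting each vertex's neighbors in the order listed); mark gray on enter, black on exit:
Ava gray
  Gus gray
  Gus black
  Max gray
    Kai gray
      Omar gray
        Dee gray
          Cal gray
            Cal→Ava: Ava is gray → back edge
First back edge: Cal → Ava.

Cal->Ava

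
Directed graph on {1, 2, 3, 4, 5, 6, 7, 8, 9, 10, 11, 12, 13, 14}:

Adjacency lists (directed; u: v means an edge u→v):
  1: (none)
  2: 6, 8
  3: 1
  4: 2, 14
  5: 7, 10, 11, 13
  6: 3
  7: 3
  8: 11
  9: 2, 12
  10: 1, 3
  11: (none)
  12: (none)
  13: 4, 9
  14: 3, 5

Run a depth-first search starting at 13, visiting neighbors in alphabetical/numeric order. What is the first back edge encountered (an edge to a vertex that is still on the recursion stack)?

5→13

DFS from 13 (visiting neighbors in alphabetical/numeric order); mark gray on enter, black on exit:
13 gray
  4 gray
    2 gray
      6 gray
        3 gray
          1 gray
          1 black
        3 black
      6 black
      8 gray
        11 gray
        11 black
      8 black
    2 black
    14 gray
      14→3: 3 black — skip
      5 gray
        7 gray
          7→3: 3 black — skip
        7 black
        10 gray
          10→1: 1 black — skip
          10→3: 3 black — skip
        10 black
        5→11: 11 black — skip
        5→13: 13 is gray → back edge
First back edge: 5 → 13.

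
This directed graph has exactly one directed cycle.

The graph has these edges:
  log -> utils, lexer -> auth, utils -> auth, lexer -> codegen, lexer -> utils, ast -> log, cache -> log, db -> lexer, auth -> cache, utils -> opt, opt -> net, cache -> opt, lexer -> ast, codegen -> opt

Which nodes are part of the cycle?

log, auth, cache, utils

DFS with gray/black marking from utils:
utils gray
  opt gray
    net gray
    net black
  opt black
  auth gray
    cache gray
      log gray
        log→utils: utils is gray → back edge
Back edge closes the cycle utils → auth → cache → log → utils; its vertices are {log, auth, cache, utils}.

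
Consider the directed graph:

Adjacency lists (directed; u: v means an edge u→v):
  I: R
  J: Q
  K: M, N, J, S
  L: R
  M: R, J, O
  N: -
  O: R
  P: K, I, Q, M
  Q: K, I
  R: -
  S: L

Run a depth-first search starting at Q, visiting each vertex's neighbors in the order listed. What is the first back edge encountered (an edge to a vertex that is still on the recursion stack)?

J->Q

DFS from Q (visiting each vertex's neighbors in the order listed); mark gray on enter, black on exit:
Q gray
  K gray
    M gray
      R gray
      R black
      J gray
        J→Q: Q is gray → back edge
First back edge: J → Q.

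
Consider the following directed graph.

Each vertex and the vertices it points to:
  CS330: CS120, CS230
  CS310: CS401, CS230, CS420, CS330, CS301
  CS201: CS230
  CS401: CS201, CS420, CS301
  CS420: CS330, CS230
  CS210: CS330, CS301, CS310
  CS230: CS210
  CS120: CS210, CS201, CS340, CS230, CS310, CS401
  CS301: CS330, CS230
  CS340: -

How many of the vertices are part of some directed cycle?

9

A vertex is on a directed cycle iff it belongs to a strongly connected component of size ≥ 2 (or has a self-loop).
The vertices on cycles are {CS120, CS201, CS210, CS230, CS301, CS310, CS330, CS401, CS420} — 9 in total.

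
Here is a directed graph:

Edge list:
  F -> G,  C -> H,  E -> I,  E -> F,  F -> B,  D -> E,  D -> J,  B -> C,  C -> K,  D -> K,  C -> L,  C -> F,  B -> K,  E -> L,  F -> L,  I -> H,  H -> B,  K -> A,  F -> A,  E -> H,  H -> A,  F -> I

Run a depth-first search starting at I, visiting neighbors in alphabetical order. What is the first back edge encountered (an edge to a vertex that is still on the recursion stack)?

F→B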